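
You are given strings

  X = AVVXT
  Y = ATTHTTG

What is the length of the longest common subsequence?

Taking A at X[1]=Y[1]; then T at X[5]=Y[6] gives a common subsequence of length 2. Since dp[5][7] = 2, nothing longer is possible.

2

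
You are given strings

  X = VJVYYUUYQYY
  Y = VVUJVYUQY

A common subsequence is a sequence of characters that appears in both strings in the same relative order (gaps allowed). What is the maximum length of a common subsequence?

7

Let dp[i][j] be the LCS length of the first i characters of X and the first j characters of Y. dp[i][j] = dp[i-1][j-1]+1 when the i-th and j-th characters match, else max(dp[i-1][j], dp[i][j-1]).
    ·  V  V  U  J  V  Y  U  Q  Y
 ·  0  0  0  0  0  0  0  0  0  0
 V  0  1  1  1  1  1  1  1  1  1
 J  0  1  1  1  2  2  2  2  2  2
 V  0  1  2  2  2  3  3  3  3  3
 Y  0  1  2  2  2  3  4  4  4  4
 Y  0  1  2  2  2  3  4  4  4  5
 U  0  1  2  3  3  3  4  5  5  5
 U  0  1  2  3  3  3  4  5  5  5
 Y  0  1  2  3  3  3  4  5  5  6
 Q  0  1  2  3  3  3  4  5  6  6
 Y  0  1  2  3  3  3  4  5  6  7
 Y  0  1  2  3  3  3  4  5  6  7
dp[11][9] = 7. One LCS (by backtracking along matches): VJVYUQY.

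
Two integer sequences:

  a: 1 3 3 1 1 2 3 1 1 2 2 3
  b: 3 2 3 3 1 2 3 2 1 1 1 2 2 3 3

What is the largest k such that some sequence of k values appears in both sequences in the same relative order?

10

Match 3 (a #2, b #3); then 3 (a #3, b #4); then 1 (a #5, b #5); then 2 (a #6, b #6); then 3 (a #7, b #7); then 1 (a #8, b #10); then 1 (a #9, b #11); then 2 (a #10, b #12); then 2 (a #11, b #13); then 3 (a #12, b #15) — 10 values in the same relative order in both, and the DP table's final entry dp[12][15] is also 10, so no common subsequence is longer.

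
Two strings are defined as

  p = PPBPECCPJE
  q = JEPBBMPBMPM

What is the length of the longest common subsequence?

4

Pick P [1,3], P [2,7], B [3,8], P [4,10]; all 4 characters appear in both, in order. dp[10][11] = 4 confirms this is the maximum.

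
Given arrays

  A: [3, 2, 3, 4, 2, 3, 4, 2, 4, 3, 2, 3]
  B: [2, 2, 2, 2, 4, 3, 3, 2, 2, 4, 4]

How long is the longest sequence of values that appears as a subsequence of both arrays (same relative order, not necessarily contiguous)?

6

Pick 2 (A #2, B #2) → 2 (A #5, B #3) → 2 (A #8, B #4) → 4 (A #9, B #5) → 3 (A #10, B #7) → 2 (A #11, B #9); all 6 values appear in both, in order. dp[12][11] = 6 confirms this is the maximum.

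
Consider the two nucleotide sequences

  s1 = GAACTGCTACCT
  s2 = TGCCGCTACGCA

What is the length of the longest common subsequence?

Match G at s1[1]=s2[2], then C at s1[4]=s2[4], then G at s1[6]=s2[5], then C at s1[7]=s2[6], then T at s1[8]=s2[7], then A at s1[9]=s2[8], then C at s1[10]=s2[9], then C at s1[11]=s2[11] — 8 bases in the same relative order in both. The LCS DP gives dp[12][12] = 8, so this is optimal.

8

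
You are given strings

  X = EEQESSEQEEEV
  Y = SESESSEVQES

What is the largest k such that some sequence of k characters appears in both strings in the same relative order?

7

Let dp[i][j] be the LCS length of the first i characters of X and the first j characters of Y. dp[i][j] = dp[i-1][j-1]+1 when the i-th and j-th characters match, else max(dp[i-1][j], dp[i][j-1]).
    ·  S  E  S  E  S  S  E  V  Q  E  S
 ·  0  0  0  0  0  0  0  0  0  0  0  0
 E  0  0  1  1  1  1  1  1  1  1  1  1
 E  0  0  1  1  2  2  2  2  2  2  2  2
 Q  0  0  1  1  2  2  2  2  2  3  3  3
 E  0  0  1  1  2  2  2  3  3  3  4  4
 S  0  1  1  2  2  3  3  3  3  3  4  5
 S  0  1  1  2  2  3  4  4  4  4  4  5
 E  0  1  2  2  3  3  4  5  5  5  5  5
 Q  0  1  2  2  3  3  4  5  5  6  6  6
 E  0  1  2  2  3  3  4  5  5  6  7  7
 E  0  1  2  2  3  3  4  5  5  6  7  7
 E  0  1  2  2  3  3  4  5  5  6  7  7
 V  0  1  2  2  3  3  4  5  6  6  7  7
dp[12][11] = 7. One LCS (by backtracking along matches): EESSEQE.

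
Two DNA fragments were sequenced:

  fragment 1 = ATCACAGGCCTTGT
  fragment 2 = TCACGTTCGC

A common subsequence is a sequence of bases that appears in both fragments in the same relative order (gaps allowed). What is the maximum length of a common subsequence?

8

One common subsequence of length 8: T at fragment 1[2]=fragment 2[1] → C at fragment 1[3]=fragment 2[2] → A at fragment 1[4]=fragment 2[3] → C at fragment 1[5]=fragment 2[4] → G at fragment 1[8]=fragment 2[5] → T at fragment 1[11]=fragment 2[6] → T at fragment 1[12]=fragment 2[7] → G at fragment 1[13]=fragment 2[9]. dp[14][10] = 8 confirms this is the maximum.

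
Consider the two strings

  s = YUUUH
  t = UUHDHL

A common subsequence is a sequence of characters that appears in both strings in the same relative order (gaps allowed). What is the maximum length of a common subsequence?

Let dp[i][j] be the LCS length of the first i characters of s and the first j characters of t. dp[i][j] = dp[i-1][j-1]+1 when the i-th and j-th characters match, else max(dp[i-1][j], dp[i][j-1]).
    ·  U  U  H  D  H  L
 ·  0  0  0  0  0  0  0
 Y  0  0  0  0  0  0  0
 U  0  1  1  1  1  1  1
 U  0  1  2  2  2  2  2
 U  0  1  2  2  2  2  2
 H  0  1  2  3  3  3  3
dp[5][6] = 3. One LCS (by backtracking along matches): UUH.

3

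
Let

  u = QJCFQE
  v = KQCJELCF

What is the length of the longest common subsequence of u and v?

4

Taking Q at u[1]=v[2], then J at u[2]=v[4], then C at u[3]=v[7], then F at u[4]=v[8] gives a common subsequence of length 4. Since dp[6][8] = 4, nothing longer is possible.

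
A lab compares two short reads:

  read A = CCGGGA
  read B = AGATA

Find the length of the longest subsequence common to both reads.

2

Pick G (read A #3, read B #2), A (read A #6, read B #5); all 2 bases appear in both, in order. dp[6][5] = 2 confirms this is the maximum.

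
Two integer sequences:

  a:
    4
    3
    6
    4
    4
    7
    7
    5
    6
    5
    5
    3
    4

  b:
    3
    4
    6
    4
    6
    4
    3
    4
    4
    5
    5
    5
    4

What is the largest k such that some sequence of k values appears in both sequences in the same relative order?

8

Pick 4 [1,6], 3 [2,7], 4 [4,8], 4 [5,9], 5 [8,10], 5 [10,11], 5 [11,12], 4 [13,13]; all 8 values appear in both, in order. dp[13][13] = 8 confirms this is the maximum.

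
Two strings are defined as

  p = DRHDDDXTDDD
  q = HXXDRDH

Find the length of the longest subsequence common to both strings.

Match H (p #3, q #1); then X (p #7, q #3); then D (p #9, q #4); then D (p #10, q #6) — 4 characters in the same relative order in both. The LCS DP gives dp[11][7] = 4, so this is optimal.

4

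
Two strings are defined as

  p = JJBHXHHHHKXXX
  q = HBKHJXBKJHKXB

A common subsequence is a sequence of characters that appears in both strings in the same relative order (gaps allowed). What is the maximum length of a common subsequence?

One common subsequence of length 6: B (p #3, q #2), then H (p #4, q #4), then X (p #5, q #6), then H (p #9, q #10), then K (p #10, q #11), then X (p #11, q #12). The LCS DP gives dp[13][13] = 6, so this is optimal.

6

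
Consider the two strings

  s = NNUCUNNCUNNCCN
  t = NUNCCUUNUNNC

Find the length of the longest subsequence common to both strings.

Taking N at s[1]=t[1], N at s[2]=t[3], U at s[3]=t[6], U at s[5]=t[7], N at s[7]=t[8], U at s[9]=t[9], N at s[10]=t[10], N at s[11]=t[11], C at s[13]=t[12] gives a common subsequence of length 9. Since dp[14][12] = 9, nothing longer is possible.

9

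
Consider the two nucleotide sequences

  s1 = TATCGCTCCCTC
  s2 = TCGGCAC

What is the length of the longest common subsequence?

One common subsequence of length 5: T (s1 #3, s2 #1) → C (s1 #4, s2 #2) → G (s1 #5, s2 #4) → C (s1 #6, s2 #5) → C (s1 #12, s2 #7). dp[12][7] = 5 confirms this is the maximum.

5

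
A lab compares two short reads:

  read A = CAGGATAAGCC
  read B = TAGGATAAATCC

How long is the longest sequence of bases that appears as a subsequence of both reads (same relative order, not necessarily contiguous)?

Match A (read A #2, read B #2), then G (read A #3, read B #3), then G (read A #4, read B #4), then A (read A #5, read B #5), then T (read A #6, read B #6), then A (read A #7, read B #8), then A (read A #8, read B #9), then C (read A #10, read B #11), then C (read A #11, read B #12) — 9 bases in the same relative order in both. dp[11][12] = 9 confirms this is the maximum.

9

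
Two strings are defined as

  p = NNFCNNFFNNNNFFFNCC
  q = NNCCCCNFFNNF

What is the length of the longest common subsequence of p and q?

9

Match N at p[1]=q[1], N at p[2]=q[2], C at p[4]=q[6], N at p[6]=q[7], F at p[7]=q[8], F at p[8]=q[9], N at p[11]=q[10], N at p[12]=q[11], F at p[15]=q[12] — 9 characters in the same relative order in both, and the DP table's final entry dp[18][12] is also 9, so no common subsequence is longer.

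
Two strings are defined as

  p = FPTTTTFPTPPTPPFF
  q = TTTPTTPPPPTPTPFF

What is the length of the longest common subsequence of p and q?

Pick T [3,2]; then T [4,3]; then T [5,5]; then T [6,6]; then P [8,8]; then P [10,9]; then P [11,10]; then T [12,11]; then P [13,12]; then P [14,14]; then F [15,15]; then F [16,16]; all 12 characters appear in both, in order, and the DP table's final entry dp[16][16] is also 12, so no common subsequence is longer.

12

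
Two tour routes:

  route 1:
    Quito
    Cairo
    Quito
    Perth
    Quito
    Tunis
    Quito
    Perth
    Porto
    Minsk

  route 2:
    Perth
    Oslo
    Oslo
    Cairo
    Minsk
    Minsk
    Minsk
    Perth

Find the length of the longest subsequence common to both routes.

One common subsequence of length 2: Cairo [2,4]; then Perth [8,8]. dp[10][8] = 2 confirms this is the maximum.

2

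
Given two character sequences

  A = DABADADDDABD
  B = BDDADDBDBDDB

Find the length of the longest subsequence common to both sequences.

8

Let dp[i][j] be the LCS length of the first i characters of A and the first j characters of B. dp[i][j] = dp[i-1][j-1]+1 when the i-th and j-th characters match, else max(dp[i-1][j], dp[i][j-1]).
    ·  B  D  D  A  D  D  B  D  B  D  D  B
 ·  0  0  0  0  0  0  0  0  0  0  0  0  0
 D  0  0  1  1  1  1  1  1  1  1  1  1  1
 A  0  0  1  1  2  2  2  2  2  2  2  2  2
 B  0  1  1  1  2  2  2  3  3  3  3  3  3
 A  0  1  1  1  2  2  2  3  3  3  3  3  3
 D  0  1  2  2  2  3  3  3  4  4  4  4  4
 A  0  1  2  2  3  3  3  3  4  4  4  4  4
 D  0  1  2  3  3  4  4  4  4  4  5  5  5
 D  0  1  2  3  3  4  5  5  5  5  5  6  6
 D  0  1  2  3  3  4  5  5  6  6  6  6  6
 A  0  1  2  3  4  4  5  5  6  6  6  6  6
 B  0  1  2  3  4  4  5  6  6  7  7  7  7
 D  0  1  2  3  4  5  5  6  7  7  8  8  8
dp[12][12] = 8. One LCS (by backtracking along matches): DDADDDBD.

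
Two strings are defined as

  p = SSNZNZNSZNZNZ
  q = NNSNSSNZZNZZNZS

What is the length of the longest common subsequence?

Pick S at p[1]=q[5] → S at p[2]=q[6] → N at p[3]=q[7] → Z at p[4]=q[8] → Z at p[6]=q[9] → N at p[7]=q[10] → Z at p[9]=q[11] → Z at p[11]=q[12] → N at p[12]=q[13] → Z at p[13]=q[14]; all 10 characters appear in both, in order. Since dp[13][15] = 10, nothing longer is possible.

10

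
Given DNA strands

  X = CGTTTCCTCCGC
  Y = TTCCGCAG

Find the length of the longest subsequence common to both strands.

6

Let dp[i][j] be the LCS length of the first i bases of X and the first j bases of Y. dp[i][j] = dp[i-1][j-1]+1 when the i-th and j-th bases match, else max(dp[i-1][j], dp[i][j-1]).
    ·  T  T  C  C  G  C  A  G
 ·  0  0  0  0  0  0  0  0  0
 C  0  0  0  1  1  1  1  1  1
 G  0  0  0  1  1  2  2  2  2
 T  0  1  1  1  1  2  2  2  2
 T  0  1  2  2  2  2  2  2  2
 T  0  1  2  2  2  2  2  2  2
 C  0  1  2  3  3  3  3  3  3
 C  0  1  2  3  4  4  4  4  4
 T  0  1  2  3  4  4  4  4  4
 C  0  1  2  3  4  4  5  5  5
 C  0  1  2  3  4  4  5  5  5
 G  0  1  2  3  4  5  5  5  6
 C  0  1  2  3  4  5  6  6  6
dp[12][8] = 6. One LCS (by backtracking along matches): TTCCCG.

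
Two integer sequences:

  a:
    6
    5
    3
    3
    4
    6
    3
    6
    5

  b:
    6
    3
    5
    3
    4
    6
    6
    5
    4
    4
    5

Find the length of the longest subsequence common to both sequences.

7

Taking 6 [1,1] → 5 [2,3] → 3 [4,4] → 4 [5,5] → 6 [6,6] → 6 [8,7] → 5 [9,11] gives a common subsequence of length 7. Since dp[9][11] = 7, nothing longer is possible.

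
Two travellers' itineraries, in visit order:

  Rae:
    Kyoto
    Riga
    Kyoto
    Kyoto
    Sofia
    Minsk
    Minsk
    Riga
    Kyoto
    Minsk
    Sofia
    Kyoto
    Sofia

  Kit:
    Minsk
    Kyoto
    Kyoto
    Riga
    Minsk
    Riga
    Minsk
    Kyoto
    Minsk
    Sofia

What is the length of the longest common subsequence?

Match Kyoto (Rae #1, Kit #3) → Riga (Rae #2, Kit #4) → Minsk (Rae #6, Kit #5) → Minsk (Rae #7, Kit #7) → Kyoto (Rae #9, Kit #8) → Minsk (Rae #10, Kit #9) → Sofia (Rae #13, Kit #10) — 7 stops in the same relative order in both. dp[13][10] = 7 confirms this is the maximum.

7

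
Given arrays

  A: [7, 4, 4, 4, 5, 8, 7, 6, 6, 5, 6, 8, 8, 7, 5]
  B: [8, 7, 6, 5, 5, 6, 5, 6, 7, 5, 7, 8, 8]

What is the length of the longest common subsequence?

8

One common subsequence of length 8: 8 at A[6]=B[1], 7 at A[7]=B[2], 6 at A[8]=B[3], 6 at A[9]=B[6], 5 at A[10]=B[7], 6 at A[11]=B[8], 8 at A[12]=B[12], 8 at A[13]=B[13], and the DP table's final entry dp[15][13] is also 8, so no common subsequence is longer.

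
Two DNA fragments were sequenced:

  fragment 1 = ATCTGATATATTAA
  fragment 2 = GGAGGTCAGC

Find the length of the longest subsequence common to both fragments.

Let dp[i][j] be the LCS length of the first i bases of fragment 1 and the first j bases of fragment 2. dp[i][j] = dp[i-1][j-1]+1 when the i-th and j-th bases match, else max(dp[i-1][j], dp[i][j-1]).
    ·  G  G  A  G  G  T  C  A  G  C
 ·  0  0  0  0  0  0  0  0  0  0  0
 A  0  0  0  1  1  1  1  1  1  1  1
 T  0  0  0  1  1  1  2  2  2  2  2
 C  0  0  0  1  1  1  2  3  3  3  3
 T  0  0  0  1  1  1  2  3  3  3  3
 G  0  1  1  1  2  2  2  3  3  4  4
 A  0  1  1  2  2  2  2  3  4  4  4
 T  0  1  1  2  2  2  3  3  4  4  4
 A  0  1  1  2  2  2  3  3  4  4  4
 T  0  1  1  2  2  2  3  3  4  4  4
 A  0  1  1  2  2  2  3  3  4  4  4
 T  0  1  1  2  2  2  3  3  4  4  4
 T  0  1  1  2  2  2  3  3  4  4  4
 A  0  1  1  2  2  2  3  3  4  4  4
 A  0  1  1  2  2  2  3  3  4  4  4
dp[14][10] = 4. One LCS (by backtracking along matches): ATCG.

4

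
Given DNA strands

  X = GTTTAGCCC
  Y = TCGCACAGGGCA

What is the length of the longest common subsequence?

5

Taking T [2,1], G [6,3], C [7,4], C [8,6], C [9,11] gives a common subsequence of length 5, and the DP table's final entry dp[9][12] is also 5, so no common subsequence is longer.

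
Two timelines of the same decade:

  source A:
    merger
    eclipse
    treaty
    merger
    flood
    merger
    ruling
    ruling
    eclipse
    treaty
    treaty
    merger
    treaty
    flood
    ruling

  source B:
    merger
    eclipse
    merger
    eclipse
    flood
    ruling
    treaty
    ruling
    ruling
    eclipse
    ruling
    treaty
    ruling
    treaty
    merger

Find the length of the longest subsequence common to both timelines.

Match merger [1,1], eclipse [2,2], merger [4,3], flood [5,5], ruling [7,8], ruling [8,9], eclipse [9,10], treaty [10,12], treaty [11,14], merger [12,15] — 10 events in the same relative order in both, and the DP table's final entry dp[15][15] is also 10, so no common subsequence is longer.

10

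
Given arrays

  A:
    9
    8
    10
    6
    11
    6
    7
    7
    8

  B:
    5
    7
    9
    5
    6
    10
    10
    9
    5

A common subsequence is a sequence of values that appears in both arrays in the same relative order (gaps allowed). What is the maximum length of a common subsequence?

One common subsequence of length 2: 9 (A #1, B #3); then 10 (A #3, B #7). The LCS DP gives dp[9][9] = 2, so this is optimal.

2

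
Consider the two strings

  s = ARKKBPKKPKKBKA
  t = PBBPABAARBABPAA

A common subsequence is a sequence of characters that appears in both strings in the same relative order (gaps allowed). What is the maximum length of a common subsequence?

5

Match A (s #1, t #8), then R (s #2, t #9), then B (s #5, t #12), then P (s #6, t #13), then A (s #14, t #15) — 5 characters in the same relative order in both, and the DP table's final entry dp[14][15] is also 5, so no common subsequence is longer.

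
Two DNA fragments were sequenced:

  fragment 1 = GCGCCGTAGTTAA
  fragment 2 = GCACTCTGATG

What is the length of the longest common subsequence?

7

Let dp[i][j] be the LCS length of the first i bases of fragment 1 and the first j bases of fragment 2. dp[i][j] = dp[i-1][j-1]+1 when the i-th and j-th bases match, else max(dp[i-1][j], dp[i][j-1]).
    ·  G  C  A  C  T  C  T  G  A  T  G
 ·  0  0  0  0  0  0  0  0  0  0  0  0
 G  0  1  1  1  1  1  1  1  1  1  1  1
 C  0  1  2  2  2  2  2  2  2  2  2  2
 G  0  1  2  2  2  2  2  2  3  3  3  3
 C  0  1  2  2  3  3  3  3  3  3  3  3
 C  0  1  2  2  3  3  4  4  4  4  4  4
 G  0  1  2  2  3  3  4  4  5  5  5  5
 T  0  1  2  2  3  4  4  5  5  5  6  6
 A  0  1  2  3  3  4  4  5  5  6  6  6
 G  0  1  2  3  3  4  4  5  6  6  6  7
 T  0  1  2  3  3  4  4  5  6  6  7  7
 T  0  1  2  3  3  4  4  5  6  6  7  7
 A  0  1  2  3  3  4  4  5  6  7  7  7
 A  0  1  2  3  3  4  4  5  6  7  7  7
dp[13][11] = 7. One LCS (by backtracking along matches): GCCCGTG.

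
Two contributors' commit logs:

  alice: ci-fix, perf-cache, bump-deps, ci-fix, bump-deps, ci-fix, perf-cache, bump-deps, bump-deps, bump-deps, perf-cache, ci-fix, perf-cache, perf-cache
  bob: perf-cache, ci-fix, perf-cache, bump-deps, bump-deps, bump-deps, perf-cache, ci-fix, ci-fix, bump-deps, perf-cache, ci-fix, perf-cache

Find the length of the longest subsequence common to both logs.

Pick perf-cache (alice #2, bob #1), ci-fix (alice #6, bob #2), perf-cache (alice #7, bob #3), bump-deps (alice #8, bob #4), bump-deps (alice #9, bob #5), bump-deps (alice #10, bob #6), perf-cache (alice #11, bob #7), ci-fix (alice #12, bob #9), perf-cache (alice #13, bob #11), perf-cache (alice #14, bob #13); all 10 commits appear in both, in order, and the DP table's final entry dp[14][13] is also 10, so no common subsequence is longer.

10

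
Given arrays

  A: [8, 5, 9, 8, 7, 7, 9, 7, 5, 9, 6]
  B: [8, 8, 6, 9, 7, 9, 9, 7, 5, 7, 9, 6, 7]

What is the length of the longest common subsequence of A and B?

One common subsequence of length 8: 8 at A[1]=B[2] → 9 at A[3]=B[4] → 7 at A[5]=B[5] → 9 at A[7]=B[7] → 7 at A[8]=B[8] → 5 at A[9]=B[9] → 9 at A[10]=B[11] → 6 at A[11]=B[12]. Since dp[11][13] = 8, nothing longer is possible.

8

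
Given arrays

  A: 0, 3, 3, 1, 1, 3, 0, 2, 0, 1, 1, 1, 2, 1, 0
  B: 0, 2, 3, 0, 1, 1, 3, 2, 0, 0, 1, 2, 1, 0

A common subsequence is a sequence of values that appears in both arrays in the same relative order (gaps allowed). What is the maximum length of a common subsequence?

11

Match 0 (A #1, B #1); then 3 (A #2, B #3); then 1 (A #4, B #5); then 1 (A #5, B #6); then 3 (A #6, B #7); then 0 (A #7, B #9); then 0 (A #9, B #10); then 1 (A #12, B #11); then 2 (A #13, B #12); then 1 (A #14, B #13); then 0 (A #15, B #14) — 11 values in the same relative order in both, and the DP table's final entry dp[15][14] is also 11, so no common subsequence is longer.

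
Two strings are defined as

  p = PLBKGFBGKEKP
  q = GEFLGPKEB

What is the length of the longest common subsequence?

Let dp[i][j] be the LCS length of the first i characters of p and the first j characters of q. dp[i][j] = dp[i-1][j-1]+1 when the i-th and j-th characters match, else max(dp[i-1][j], dp[i][j-1]).
    ·  G  E  F  L  G  P  K  E  B
 ·  0  0  0  0  0  0  0  0  0  0
 P  0  0  0  0  0  0  1  1  1  1
 L  0  0  0  0  1  1  1  1  1  1
 B  0  0  0  0  1  1  1  1  1  2
 K  0  0  0  0  1  1  1  2  2  2
 G  0  1  1  1  1  2  2  2  2  2
 F  0  1  1  2  2  2  2  2  2  2
 B  0  1  1  2  2  2  2  2  2  3
 G  0  1  1  2  2  3  3  3  3  3
 K  0  1  1  2  2  3  3  4  4  4
 E  0  1  2  2  2  3  3  4  5  5
 K  0  1  2  2  2  3  3  4  5  5
 P  0  1  2  2  2  3  4  4  5  5
dp[12][9] = 5. One LCS (by backtracking along matches): GFGKE.

5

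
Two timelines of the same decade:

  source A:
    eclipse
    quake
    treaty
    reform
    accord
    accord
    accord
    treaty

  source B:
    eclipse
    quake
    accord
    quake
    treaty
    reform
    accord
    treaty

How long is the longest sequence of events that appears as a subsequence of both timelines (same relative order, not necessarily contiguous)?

Match eclipse at source A[1]=source B[1]; then quake at source A[2]=source B[4]; then treaty at source A[3]=source B[5]; then reform at source A[4]=source B[6]; then accord at source A[7]=source B[7]; then treaty at source A[8]=source B[8] — 6 events in the same relative order in both, and the DP table's final entry dp[8][8] is also 6, so no common subsequence is longer.

6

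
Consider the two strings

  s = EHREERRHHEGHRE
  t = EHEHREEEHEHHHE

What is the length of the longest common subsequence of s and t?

9

Taking E at s[1]=t[3], H at s[2]=t[4], R at s[3]=t[5], E at s[4]=t[8], E at s[5]=t[10], H at s[8]=t[11], H at s[9]=t[12], H at s[12]=t[13], E at s[14]=t[14] gives a common subsequence of length 9. dp[14][14] = 9 confirms this is the maximum.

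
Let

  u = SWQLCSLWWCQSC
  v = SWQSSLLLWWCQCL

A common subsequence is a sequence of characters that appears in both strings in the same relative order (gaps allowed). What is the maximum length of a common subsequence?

10

Taking S (u #1, v #1), then W (u #2, v #2), then Q (u #3, v #3), then L (u #4, v #7), then L (u #7, v #8), then W (u #8, v #9), then W (u #9, v #10), then C (u #10, v #11), then Q (u #11, v #12), then C (u #13, v #13) gives a common subsequence of length 10. Since dp[13][14] = 10, nothing longer is possible.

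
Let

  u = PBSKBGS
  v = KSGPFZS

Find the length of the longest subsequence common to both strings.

3

One common subsequence of length 3: S [3,2]; then G [6,3]; then S [7,7]. The LCS DP gives dp[7][7] = 3, so this is optimal.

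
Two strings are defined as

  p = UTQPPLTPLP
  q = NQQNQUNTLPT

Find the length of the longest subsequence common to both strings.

Let dp[i][j] be the LCS length of the first i characters of p and the first j characters of q. dp[i][j] = dp[i-1][j-1]+1 when the i-th and j-th characters match, else max(dp[i-1][j], dp[i][j-1]).
    ·  N  Q  Q  N  Q  U  N  T  L  P  T
 ·  0  0  0  0  0  0  0  0  0  0  0  0
 U  0  0  0  0  0  0  1  1  1  1  1  1
 T  0  0  0  0  0  0  1  1  2  2  2  2
 Q  0  0  1  1  1  1  1  1  2  2  2  2
 P  0  0  1  1  1  1  1  1  2  2  3  3
 P  0  0  1  1  1  1  1  1  2  2  3  3
 L  0  0  1  1  1  1  1  1  2  3  3  3
 T  0  0  1  1  1  1  1  1  2  3  3  4
 P  0  0  1  1  1  1  1  1  2  3  4  4
 L  0  0  1  1  1  1  1  1  2  3  4  4
 P  0  0  1  1  1  1  1  1  2  3  4  4
dp[10][11] = 4. One LCS (by backtracking along matches): UTPT.

4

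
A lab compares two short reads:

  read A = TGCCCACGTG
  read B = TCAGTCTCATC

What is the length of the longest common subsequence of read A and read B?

Let dp[i][j] be the LCS length of the first i bases of read A and the first j bases of read B. dp[i][j] = dp[i-1][j-1]+1 when the i-th and j-th bases match, else max(dp[i-1][j], dp[i][j-1]).
    ·  T  C  A  G  T  C  T  C  A  T  C
 ·  0  0  0  0  0  0  0  0  0  0  0  0
 T  0  1  1  1  1  1  1  1  1  1  1  1
 G  0  1  1  1  2  2  2  2  2  2  2  2
 C  0  1  2  2  2  2  3  3  3  3  3  3
 C  0  1  2  2  2  2  3  3  4  4  4  4
 C  0  1  2  2  2  2  3  3  4  4  4  5
 A  0  1  2  3  3  3  3  3  4  5  5  5
 C  0  1  2  3  3  3  4  4  4  5  5  6
 G  0  1  2  3  4  4  4  4  4  5  5  6
 T  0  1  2  3  4  5  5  5  5  5  6  6
 G  0  1  2  3  4  5  5  5  5  5  6  6
dp[10][11] = 6. One LCS (by backtracking along matches): TGCCAC.

6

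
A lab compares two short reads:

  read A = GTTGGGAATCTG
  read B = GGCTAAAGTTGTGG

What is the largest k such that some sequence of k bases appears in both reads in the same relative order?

Match G at read A[1]=read B[2], T at read A[2]=read B[4], A at read A[7]=read B[6], A at read A[8]=read B[7], T at read A[9]=read B[10], T at read A[11]=read B[12], G at read A[12]=read B[14] — 7 bases in the same relative order in both. dp[12][14] = 7 confirms this is the maximum.

7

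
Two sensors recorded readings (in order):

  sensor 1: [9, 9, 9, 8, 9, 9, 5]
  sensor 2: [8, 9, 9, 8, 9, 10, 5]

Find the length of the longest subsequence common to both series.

5

Let dp[i][j] be the LCS length of the first i values of sensor 1 and the first j values of sensor 2. dp[i][j] = dp[i-1][j-1]+1 when the i-th and j-th values match, else max(dp[i-1][j], dp[i][j-1]).
    ·  8  9  9  8  9 10  5
 ·  0  0  0  0  0  0  0  0
 9  0  0  1  1  1  1  1  1
 9  0  0  1  2  2  2  2  2
 9  0  0  1  2  2  3  3  3
 8  0  1  1  2  3  3  3  3
 9  0  1  2  2  3  4  4  4
 9  0  1  2  3  3  4  4  4
 5  0  1  2  3  3  4  4  5
dp[7][7] = 5. One LCS (by backtracking along matches): 9, 9, 8, 9, 5.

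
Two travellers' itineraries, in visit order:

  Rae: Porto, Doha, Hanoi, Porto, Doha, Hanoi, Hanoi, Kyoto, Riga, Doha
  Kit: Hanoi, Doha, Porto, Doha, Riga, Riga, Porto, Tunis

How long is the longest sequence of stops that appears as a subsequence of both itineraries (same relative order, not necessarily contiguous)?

Taking Doha (Rae #2, Kit #2) → Porto (Rae #4, Kit #3) → Doha (Rae #5, Kit #4) → Riga (Rae #9, Kit #6) gives a common subsequence of length 4. The LCS DP gives dp[10][8] = 4, so this is optimal.

4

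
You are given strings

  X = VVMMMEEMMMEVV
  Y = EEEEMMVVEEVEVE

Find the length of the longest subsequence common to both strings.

7

Pick E at X[6]=Y[3], E at X[7]=Y[4], M at X[8]=Y[5], M at X[9]=Y[6], E at X[11]=Y[10], V at X[12]=Y[11], V at X[13]=Y[13]; all 7 characters appear in both, in order, and the DP table's final entry dp[13][14] is also 7, so no common subsequence is longer.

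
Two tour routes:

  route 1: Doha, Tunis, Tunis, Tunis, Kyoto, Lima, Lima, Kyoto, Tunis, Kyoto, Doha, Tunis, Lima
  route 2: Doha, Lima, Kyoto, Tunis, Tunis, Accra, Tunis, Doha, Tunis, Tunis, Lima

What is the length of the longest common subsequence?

Pick Doha [1,1]; then Tunis [2,4]; then Tunis [3,5]; then Tunis [4,7]; then Tunis [9,9]; then Tunis [12,10]; then Lima [13,11]; all 7 stops appear in both, in order. Since dp[13][11] = 7, nothing longer is possible.

7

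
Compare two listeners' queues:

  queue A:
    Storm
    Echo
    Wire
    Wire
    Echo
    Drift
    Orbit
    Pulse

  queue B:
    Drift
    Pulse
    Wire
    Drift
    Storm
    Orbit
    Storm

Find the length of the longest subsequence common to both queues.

Pick Wire [4,3] → Drift [6,4] → Orbit [7,6]; all 3 songs appear in both, in order. dp[8][7] = 3 confirms this is the maximum.

3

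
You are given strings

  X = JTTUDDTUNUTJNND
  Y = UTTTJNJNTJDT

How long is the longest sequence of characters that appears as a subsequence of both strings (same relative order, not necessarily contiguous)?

7

One common subsequence of length 7: T (X #2, Y #2) → T (X #3, Y #3) → T (X #7, Y #4) → N (X #9, Y #8) → T (X #11, Y #9) → J (X #12, Y #10) → D (X #15, Y #11). Since dp[15][12] = 7, nothing longer is possible.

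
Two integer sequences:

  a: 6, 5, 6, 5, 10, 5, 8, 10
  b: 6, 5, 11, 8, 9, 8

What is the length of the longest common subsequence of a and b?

Let dp[i][j] be the LCS length of the first i values of a and the first j values of b. dp[i][j] = dp[i-1][j-1]+1 when the i-th and j-th values match, else max(dp[i-1][j], dp[i][j-1]).
    ·  6  5 11  8  9  8
 ·  0  0  0  0  0  0  0
 6  0  1  1  1  1  1  1
 5  0  1  2  2  2  2  2
 6  0  1  2  2  2  2  2
 5  0  1  2  2  2  2  2
10  0  1  2  2  2  2  2
 5  0  1  2  2  2  2  2
 8  0  1  2  2  3  3  3
10  0  1  2  2  3  3  3
dp[8][6] = 3. One LCS (by backtracking along matches): 6, 5, 8.

3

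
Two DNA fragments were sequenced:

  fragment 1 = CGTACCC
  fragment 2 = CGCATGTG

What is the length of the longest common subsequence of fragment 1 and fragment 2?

Let dp[i][j] be the LCS length of the first i bases of fragment 1 and the first j bases of fragment 2. dp[i][j] = dp[i-1][j-1]+1 when the i-th and j-th bases match, else max(dp[i-1][j], dp[i][j-1]).
    ·  C  G  C  A  T  G  T  G
 ·  0  0  0  0  0  0  0  0  0
 C  0  1  1  1  1  1  1  1  1
 G  0  1  2  2  2  2  2  2  2
 T  0  1  2  2  2  3  3  3  3
 A  0  1  2  2  3  3  3  3  3
 C  0  1  2  3  3  3  3  3  3
 C  0  1  2  3  3  3  3  3  3
 C  0  1  2  3  3  3  3  3  3
dp[7][8] = 3. One LCS (by backtracking along matches): CGT.

3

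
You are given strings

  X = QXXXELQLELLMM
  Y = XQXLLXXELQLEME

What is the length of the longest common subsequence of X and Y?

10

Taking Q (X #1, Y #2), X (X #2, Y #3), X (X #3, Y #6), X (X #4, Y #7), E (X #5, Y #8), L (X #6, Y #9), Q (X #7, Y #10), L (X #8, Y #11), E (X #9, Y #12), M (X #12, Y #13) gives a common subsequence of length 10. The LCS DP gives dp[13][14] = 10, so this is optimal.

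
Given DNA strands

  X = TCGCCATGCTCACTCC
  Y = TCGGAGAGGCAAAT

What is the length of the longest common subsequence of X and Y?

8

Taking T at X[1]=Y[1]; then C at X[2]=Y[2]; then G at X[3]=Y[6]; then A at X[6]=Y[7]; then G at X[8]=Y[9]; then C at X[9]=Y[10]; then A at X[12]=Y[13]; then T at X[14]=Y[14] gives a common subsequence of length 8, and the DP table's final entry dp[16][14] is also 8, so no common subsequence is longer.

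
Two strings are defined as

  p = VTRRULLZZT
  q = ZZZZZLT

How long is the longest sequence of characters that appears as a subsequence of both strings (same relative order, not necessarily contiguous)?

3

Let dp[i][j] be the LCS length of the first i characters of p and the first j characters of q. dp[i][j] = dp[i-1][j-1]+1 when the i-th and j-th characters match, else max(dp[i-1][j], dp[i][j-1]).
    ·  Z  Z  Z  Z  Z  L  T
 ·  0  0  0  0  0  0  0  0
 V  0  0  0  0  0  0  0  0
 T  0  0  0  0  0  0  0  1
 R  0  0  0  0  0  0  0  1
 R  0  0  0  0  0  0  0  1
 U  0  0  0  0  0  0  0  1
 L  0  0  0  0  0  0  1  1
 L  0  0  0  0  0  0  1  1
 Z  0  1  1  1  1  1  1  1
 Z  0  1  2  2  2  2  2  2
 T  0  1  2  2  2  2  2  3
dp[10][7] = 3. One LCS (by backtracking along matches): ZZT.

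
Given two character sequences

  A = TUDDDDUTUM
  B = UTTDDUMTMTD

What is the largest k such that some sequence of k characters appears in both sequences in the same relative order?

6

Let dp[i][j] be the LCS length of the first i characters of A and the first j characters of B. dp[i][j] = dp[i-1][j-1]+1 when the i-th and j-th characters match, else max(dp[i-1][j], dp[i][j-1]).
    ·  U  T  T  D  D  U  M  T  M  T  D
 ·  0  0  0  0  0  0  0  0  0  0  0  0
 T  0  0  1  1  1  1  1  1  1  1  1  1
 U  0  1  1  1  1  1  2  2  2  2  2  2
 D  0  1  1  1  2  2  2  2  2  2  2  3
 D  0  1  1  1  2  3  3  3  3  3  3  3
 D  0  1  1  1  2  3  3  3  3  3  3  4
 D  0  1  1  1  2  3  3  3  3  3  3  4
 U  0  1  1  1  2  3  4  4  4  4  4  4
 T  0  1  2  2  2  3  4  4  5  5  5  5
 U  0  1  2  2  2  3  4  4  5  5  5  5
 M  0  1  2  2  2  3  4  5  5  6  6  6
dp[10][11] = 6. One LCS (by backtracking along matches): TDDUTM.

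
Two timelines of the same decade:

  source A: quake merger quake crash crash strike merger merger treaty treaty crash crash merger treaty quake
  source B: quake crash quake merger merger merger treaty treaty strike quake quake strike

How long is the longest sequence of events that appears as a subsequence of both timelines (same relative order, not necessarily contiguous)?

7

One common subsequence of length 7: quake at source A[1]=source B[3] → merger at source A[2]=source B[4] → merger at source A[7]=source B[5] → merger at source A[8]=source B[6] → treaty at source A[9]=source B[7] → treaty at source A[10]=source B[8] → quake at source A[15]=source B[11]. The LCS DP gives dp[15][12] = 7, so this is optimal.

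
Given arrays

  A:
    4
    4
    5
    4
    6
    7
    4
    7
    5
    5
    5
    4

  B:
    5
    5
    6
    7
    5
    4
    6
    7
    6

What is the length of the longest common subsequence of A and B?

One common subsequence of length 5: 5 [3,2]; then 6 [5,3]; then 7 [6,4]; then 4 [7,6]; then 7 [8,8]. The LCS DP gives dp[12][9] = 5, so this is optimal.

5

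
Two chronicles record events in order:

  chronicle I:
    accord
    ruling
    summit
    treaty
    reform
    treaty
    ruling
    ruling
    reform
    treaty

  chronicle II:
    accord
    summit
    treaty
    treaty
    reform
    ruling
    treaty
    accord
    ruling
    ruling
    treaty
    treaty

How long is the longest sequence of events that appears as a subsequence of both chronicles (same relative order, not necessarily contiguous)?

8

Match accord at chronicle I[1]=chronicle II[1]; then summit at chronicle I[3]=chronicle II[2]; then treaty at chronicle I[4]=chronicle II[4]; then reform at chronicle I[5]=chronicle II[5]; then treaty at chronicle I[6]=chronicle II[7]; then ruling at chronicle I[7]=chronicle II[9]; then ruling at chronicle I[8]=chronicle II[10]; then treaty at chronicle I[10]=chronicle II[12] — 8 events in the same relative order in both, and the DP table's final entry dp[10][12] is also 8, so no common subsequence is longer.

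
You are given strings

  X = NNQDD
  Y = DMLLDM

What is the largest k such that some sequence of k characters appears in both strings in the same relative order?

One common subsequence of length 2: D at X[4]=Y[1], D at X[5]=Y[5]. Since dp[5][6] = 2, nothing longer is possible.

2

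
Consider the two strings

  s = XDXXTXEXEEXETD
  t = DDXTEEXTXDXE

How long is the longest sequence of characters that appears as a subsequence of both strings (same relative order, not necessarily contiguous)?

One common subsequence of length 8: D [2,2], then X [4,3], then T [5,4], then E [9,5], then E [10,6], then X [11,7], then T [13,8], then D [14,10]. dp[14][12] = 8 confirms this is the maximum.

8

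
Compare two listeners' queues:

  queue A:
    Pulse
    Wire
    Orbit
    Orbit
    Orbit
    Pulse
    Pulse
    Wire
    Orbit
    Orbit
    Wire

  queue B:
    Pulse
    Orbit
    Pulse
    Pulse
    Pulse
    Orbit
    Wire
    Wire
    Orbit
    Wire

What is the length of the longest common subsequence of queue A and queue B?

7

Match Pulse (queue A #1, queue B #1), then Orbit (queue A #3, queue B #2), then Pulse (queue A #6, queue B #4), then Pulse (queue A #7, queue B #5), then Wire (queue A #8, queue B #8), then Orbit (queue A #10, queue B #9), then Wire (queue A #11, queue B #10) — 7 songs in the same relative order in both, and the DP table's final entry dp[11][10] is also 7, so no common subsequence is longer.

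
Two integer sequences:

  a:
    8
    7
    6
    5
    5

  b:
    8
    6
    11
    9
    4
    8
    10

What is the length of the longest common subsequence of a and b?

Let dp[i][j] be the LCS length of the first i values of a and the first j values of b. dp[i][j] = dp[i-1][j-1]+1 when the i-th and j-th values match, else max(dp[i-1][j], dp[i][j-1]).
    ·  8  6 11  9  4  8 10
 ·  0  0  0  0  0  0  0  0
 8  0  1  1  1  1  1  1  1
 7  0  1  1  1  1  1  1  1
 6  0  1  2  2  2  2  2  2
 5  0  1  2  2  2  2  2  2
 5  0  1  2  2  2  2  2  2
dp[5][7] = 2. One LCS (by backtracking along matches): 8, 6.

2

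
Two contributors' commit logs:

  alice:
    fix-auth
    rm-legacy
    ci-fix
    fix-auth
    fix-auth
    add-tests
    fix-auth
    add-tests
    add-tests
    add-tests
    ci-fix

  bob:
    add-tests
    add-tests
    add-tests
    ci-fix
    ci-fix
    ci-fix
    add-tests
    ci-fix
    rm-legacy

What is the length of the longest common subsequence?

5

Pick add-tests [6,1]; then add-tests [8,2]; then add-tests [9,3]; then add-tests [10,7]; then ci-fix [11,8]; all 5 commits appear in both, in order, and the DP table's final entry dp[11][9] is also 5, so no common subsequence is longer.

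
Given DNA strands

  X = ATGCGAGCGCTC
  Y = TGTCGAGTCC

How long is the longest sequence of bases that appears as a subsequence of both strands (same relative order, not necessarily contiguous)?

8

One common subsequence of length 8: T at X[2]=Y[1], G at X[3]=Y[2], C at X[4]=Y[4], G at X[5]=Y[5], A at X[6]=Y[6], G at X[7]=Y[7], C at X[10]=Y[9], C at X[12]=Y[10]. Since dp[12][10] = 8, nothing longer is possible.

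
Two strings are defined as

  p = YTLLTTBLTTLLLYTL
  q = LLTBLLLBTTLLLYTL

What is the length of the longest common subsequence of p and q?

13

Match L (p #3, q #1) → L (p #4, q #2) → T (p #6, q #3) → B (p #7, q #4) → L (p #8, q #7) → T (p #9, q #9) → T (p #10, q #10) → L (p #11, q #11) → L (p #12, q #12) → L (p #13, q #13) → Y (p #14, q #14) → T (p #15, q #15) → L (p #16, q #16) — 13 characters in the same relative order in both. The LCS DP gives dp[16][16] = 13, so this is optimal.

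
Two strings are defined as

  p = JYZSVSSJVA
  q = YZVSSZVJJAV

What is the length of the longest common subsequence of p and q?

Let dp[i][j] be the LCS length of the first i characters of p and the first j characters of q. dp[i][j] = dp[i-1][j-1]+1 when the i-th and j-th characters match, else max(dp[i-1][j], dp[i][j-1]).
    ·  Y  Z  V  S  S  Z  V  J  J  A  V
 ·  0  0  0  0  0  0  0  0  0  0  0  0
 J  0  0  0  0  0  0  0  0  1  1  1  1
 Y  0  1  1  1  1  1  1  1  1  1  1  1
 Z  0  1  2  2  2  2  2  2  2  2  2  2
 S  0  1  2  2  3  3  3  3  3  3  3  3
 V  0  1  2  3  3  3  3  4  4  4  4  4
 S  0  1  2  3  4  4  4  4  4  4  4  4
 S  0  1  2  3  4  5  5  5  5  5  5  5
 J  0  1  2  3  4  5  5  5  6  6  6  6
 V  0  1  2  3  4  5  5  6  6  6  6  7
 A  0  1  2  3  4  5  5  6  6  6  7  7
dp[10][11] = 7. One LCS (by backtracking along matches): YZVSSJV.

7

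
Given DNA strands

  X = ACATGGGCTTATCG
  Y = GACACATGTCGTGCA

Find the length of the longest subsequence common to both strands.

Match A [1,4] → C [2,5] → A [3,6] → T [4,7] → G [5,8] → G [6,11] → G [7,13] → C [8,14] → A [11,15] — 9 bases in the same relative order in both, and the DP table's final entry dp[14][15] is also 9, so no common subsequence is longer.

9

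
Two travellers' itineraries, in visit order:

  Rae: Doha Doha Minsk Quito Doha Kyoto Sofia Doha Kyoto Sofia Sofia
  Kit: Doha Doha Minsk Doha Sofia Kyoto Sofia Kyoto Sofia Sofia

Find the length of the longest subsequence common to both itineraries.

9

Pick Doha [1,1] → Doha [2,2] → Minsk [3,3] → Doha [5,4] → Kyoto [6,6] → Sofia [7,7] → Kyoto [9,8] → Sofia [10,9] → Sofia [11,10]; all 9 stops appear in both, in order, and the DP table's final entry dp[11][10] is also 9, so no common subsequence is longer.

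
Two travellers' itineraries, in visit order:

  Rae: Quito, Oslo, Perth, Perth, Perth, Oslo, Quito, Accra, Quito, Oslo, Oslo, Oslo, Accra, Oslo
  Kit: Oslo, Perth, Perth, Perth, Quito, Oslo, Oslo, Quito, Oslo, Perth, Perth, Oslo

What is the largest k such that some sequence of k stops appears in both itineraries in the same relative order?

Taking Oslo [2,1], Perth [3,2], Perth [4,3], Perth [5,4], Quito [9,5], Oslo [10,6], Oslo [11,7], Oslo [12,9], Oslo [14,12] gives a common subsequence of length 9. The LCS DP gives dp[14][12] = 9, so this is optimal.

9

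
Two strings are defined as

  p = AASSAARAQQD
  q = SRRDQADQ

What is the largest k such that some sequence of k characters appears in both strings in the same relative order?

4

One common subsequence of length 4: S [3,1], then R [7,3], then A [8,6], then Q [10,8]. Since dp[11][8] = 4, nothing longer is possible.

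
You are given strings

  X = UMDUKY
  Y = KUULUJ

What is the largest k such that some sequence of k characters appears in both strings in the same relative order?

Pick U at X[1]=Y[3]; then U at X[4]=Y[5]; all 2 characters appear in both, in order. dp[6][6] = 2 confirms this is the maximum.

2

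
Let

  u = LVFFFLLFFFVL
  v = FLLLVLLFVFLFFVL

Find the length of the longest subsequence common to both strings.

One common subsequence of length 9: L [1,4]; then V [2,5]; then F [3,8]; then F [5,10]; then L [7,11]; then F [9,12]; then F [10,13]; then V [11,14]; then L [12,15]. dp[12][15] = 9 confirms this is the maximum.

9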